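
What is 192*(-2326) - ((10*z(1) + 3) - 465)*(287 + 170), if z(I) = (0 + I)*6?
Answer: -262878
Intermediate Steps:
z(I) = 6*I (z(I) = I*6 = 6*I)
192*(-2326) - ((10*z(1) + 3) - 465)*(287 + 170) = 192*(-2326) - ((10*(6*1) + 3) - 465)*(287 + 170) = -446592 - ((10*6 + 3) - 465)*457 = -446592 - ((60 + 3) - 465)*457 = -446592 - (63 - 465)*457 = -446592 - (-402)*457 = -446592 - 1*(-183714) = -446592 + 183714 = -262878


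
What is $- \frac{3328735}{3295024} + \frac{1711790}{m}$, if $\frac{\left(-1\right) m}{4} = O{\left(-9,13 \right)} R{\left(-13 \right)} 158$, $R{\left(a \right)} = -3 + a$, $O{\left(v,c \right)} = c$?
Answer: $\frac{162587717025}{13535958592} \approx 12.012$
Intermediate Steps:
$m = 131456$ ($m = - 4 \cdot 13 \left(-3 - 13\right) 158 = - 4 \cdot 13 \left(-16\right) 158 = - 4 \left(\left(-208\right) 158\right) = \left(-4\right) \left(-32864\right) = 131456$)
$- \frac{3328735}{3295024} + \frac{1711790}{m} = - \frac{3328735}{3295024} + \frac{1711790}{131456} = \left(-3328735\right) \frac{1}{3295024} + 1711790 \cdot \frac{1}{131456} = - \frac{3328735}{3295024} + \frac{855895}{65728} = \frac{162587717025}{13535958592}$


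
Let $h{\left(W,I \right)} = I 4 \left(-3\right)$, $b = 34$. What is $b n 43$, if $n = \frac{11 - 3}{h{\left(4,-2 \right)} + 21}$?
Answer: $\frac{11696}{45} \approx 259.91$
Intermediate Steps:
$h{\left(W,I \right)} = - 12 I$ ($h{\left(W,I \right)} = 4 I \left(-3\right) = - 12 I$)
$n = \frac{8}{45}$ ($n = \frac{11 - 3}{\left(-12\right) \left(-2\right) + 21} = \frac{8}{24 + 21} = \frac{8}{45} \approx 0.17778$)
$b n 43 = 34 \cdot \frac{8}{45} \cdot 43 = \frac{272}{45} \cdot 43 = \frac{11696}{45}$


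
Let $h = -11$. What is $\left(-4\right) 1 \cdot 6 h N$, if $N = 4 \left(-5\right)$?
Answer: $-5280$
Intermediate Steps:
$N = -20$
$\left(-4\right) 1 \cdot 6 h N = \left(-4\right) 1 \cdot 6 \left(-11\right) \left(-20\right) = \left(-4\right) 6 \left(-11\right) \left(-20\right) = \left(-24\right) \left(-11\right) \left(-20\right) = 264 \left(-20\right) = -5280$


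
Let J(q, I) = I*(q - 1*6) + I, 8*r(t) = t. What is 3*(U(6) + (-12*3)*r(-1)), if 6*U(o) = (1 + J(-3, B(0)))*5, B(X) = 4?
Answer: -64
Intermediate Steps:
r(t) = t/8
J(q, I) = I + I*(-6 + q) (J(q, I) = I*(q - 6) + I = I*(-6 + q) + I = I + I*(-6 + q))
U(o) = -155/6 (U(o) = ((1 + 4*(-5 - 3))*5)/6 = ((1 + 4*(-8))*5)/6 = ((1 - 32)*5)/6 = (-31*5)/6 = (⅙)*(-155) = -155/6)
3*(U(6) + (-12*3)*r(-1)) = 3*(-155/6 + (-12*3)*((⅛)*(-1))) = 3*(-155/6 - 2*18*(-⅛)) = 3*(-155/6 - 36*(-⅛)) = 3*(-155/6 + 9/2) = 3*(-64/3) = -64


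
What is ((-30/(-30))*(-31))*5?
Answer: -155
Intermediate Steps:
((-30/(-30))*(-31))*5 = (-1/30*(-30)*(-31))*5 = (1*(-31))*5 = -31*5 = -155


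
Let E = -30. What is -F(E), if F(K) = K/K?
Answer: -1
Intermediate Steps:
F(K) = 1
-F(E) = -1*1 = -1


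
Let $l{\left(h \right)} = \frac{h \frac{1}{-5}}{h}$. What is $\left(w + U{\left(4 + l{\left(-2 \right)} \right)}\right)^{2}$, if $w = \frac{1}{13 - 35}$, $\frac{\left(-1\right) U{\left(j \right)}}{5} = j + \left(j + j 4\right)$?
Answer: $\frac{6295081}{484} \approx 13006.0$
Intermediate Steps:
$l{\left(h \right)} = - \frac{1}{5}$ ($l{\left(h \right)} = \frac{h \left(- \frac{1}{5}\right)}{h} = \frac{\left(- \frac{1}{5}\right) h}{h} = - \frac{1}{5}$)
$U{\left(j \right)} = - 30 j$ ($U{\left(j \right)} = - 5 \left(j + \left(j + j 4\right)\right) = - 5 \left(j + \left(j + 4 j\right)\right) = - 5 \left(j + 5 j\right) = - 5 \cdot 6 j = - 30 j$)
$w = - \frac{1}{22}$ ($w = \frac{1}{-22} = - \frac{1}{22} \approx -0.045455$)
$\left(w + U{\left(4 + l{\left(-2 \right)} \right)}\right)^{2} = \left(- \frac{1}{22} - 30 \left(4 - \frac{1}{5}\right)\right)^{2} = \left(- \frac{1}{22} - 114\right)^{2} = \left(- \frac{2509}{22}\right)^{2} = \frac{6295081}{484}$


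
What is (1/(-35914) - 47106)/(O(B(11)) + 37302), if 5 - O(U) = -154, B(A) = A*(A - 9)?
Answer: -1691764885/1345374354 ≈ -1.2575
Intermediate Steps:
B(A) = A*(-9 + A)
O(U) = 159 (O(U) = 5 - 1*(-154) = 5 + 154 = 159)
(1/(-35914) - 47106)/(O(B(11)) + 37302) = (1/(-35914) - 47106)/(159 + 37302) = (-1/35914 - 47106)/37461 = -1691764885/35914*1/37461 = -1691764885/1345374354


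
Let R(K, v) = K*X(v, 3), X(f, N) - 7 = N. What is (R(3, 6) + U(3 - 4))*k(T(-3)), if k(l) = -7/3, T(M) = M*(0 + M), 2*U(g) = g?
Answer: -413/6 ≈ -68.833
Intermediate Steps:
U(g) = g/2
X(f, N) = 7 + N
T(M) = M² (T(M) = M*M = M²)
R(K, v) = 10*K (R(K, v) = K*(7 + 3) = K*10 = 10*K)
k(l) = -7/3 (k(l) = -7*⅓ = -7/3)
(R(3, 6) + U(3 - 4))*k(T(-3)) = (10*3 + (3 - 4)/2)*(-7/3) = (30 + (½)*(-1))*(-7/3) = (30 - ½)*(-7/3) = (59/2)*(-7/3) = -413/6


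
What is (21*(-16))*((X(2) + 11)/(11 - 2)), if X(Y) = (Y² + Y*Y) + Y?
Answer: -784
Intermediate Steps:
X(Y) = Y + 2*Y² (X(Y) = (Y² + Y²) + Y = 2*Y² + Y = Y + 2*Y²)
(21*(-16))*((X(2) + 11)/(11 - 2)) = (21*(-16))*((2*(1 + 2*2) + 11)/(11 - 2)) = -336*(2*(1 + 4) + 11)/9 = -336*(2*5 + 11)/9 = -336*(10 + 11)/9 = -7056/9 = -336*7/3 = -784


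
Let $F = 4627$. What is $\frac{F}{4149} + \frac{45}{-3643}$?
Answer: $\frac{16669456}{15114807} \approx 1.1029$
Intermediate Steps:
$\frac{F}{4149} + \frac{45}{-3643} = \frac{4627}{4149} + \frac{45}{-3643} = 4627 \cdot \frac{1}{4149} + 45 \left(- \frac{1}{3643}\right) = \frac{4627}{4149} - \frac{45}{3643} = \frac{16669456}{15114807}$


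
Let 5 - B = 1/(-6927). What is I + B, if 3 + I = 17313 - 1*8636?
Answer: 60119434/6927 ≈ 8679.0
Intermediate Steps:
I = 8674 (I = -3 + (17313 - 1*8636) = -3 + (17313 - 8636) = -3 + 8677 = 8674)
B = 34636/6927 (B = 5 - 1/(-6927) = 5 - 1*(-1/6927) = 5 + 1/6927 = 34636/6927 ≈ 5.0001)
I + B = 8674 + 34636/6927 = 60119434/6927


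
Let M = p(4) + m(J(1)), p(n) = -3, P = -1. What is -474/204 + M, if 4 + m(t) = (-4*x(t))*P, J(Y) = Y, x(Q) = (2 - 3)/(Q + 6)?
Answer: -2355/238 ≈ -9.8950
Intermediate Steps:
x(Q) = -1/(6 + Q)
m(t) = -4 - 4/(6 + t) (m(t) = -4 - (-4)/(6 + t)*(-1) = -4 + (4/(6 + t))*(-1) = -4 - 4/(6 + t))
M = -53/7 (M = -3 + 4*(-7 - 1*1)/(6 + 1) = -3 + 4*(-7 - 1)/7 = -3 + 4*(⅐)*(-8) = -3 - 32/7 = -53/7 ≈ -7.5714)
-474/204 + M = -474/204 - 53/7 = -474*1/204 - 53/7 = -79/34 - 53/7 = -2355/238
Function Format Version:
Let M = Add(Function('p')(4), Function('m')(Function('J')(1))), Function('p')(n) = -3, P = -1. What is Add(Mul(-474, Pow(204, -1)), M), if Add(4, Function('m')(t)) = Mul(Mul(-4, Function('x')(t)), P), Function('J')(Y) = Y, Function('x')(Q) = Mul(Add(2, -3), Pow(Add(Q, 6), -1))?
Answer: Rational(-2355, 238) ≈ -9.8950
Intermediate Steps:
Function('x')(Q) = Mul(-1, Pow(Add(6, Q), -1))
Function('m')(t) = Add(-4, Mul(-4, Pow(Add(6, t), -1))) (Function('m')(t) = Add(-4, Mul(Mul(-4, Mul(-1, Pow(Add(6, t), -1))), -1)) = Add(-4, Mul(Mul(4, Pow(Add(6, t), -1)), -1)) = Add(-4, Mul(-4, Pow(Add(6, t), -1))))
M = Rational(-53, 7) (M = Add(-3, Mul(4, Pow(Add(6, 1), -1), Add(-7, Mul(-1, 1)))) = Add(-3, Mul(4, Pow(7, -1), Add(-7, -1))) = Add(-3, Mul(4, Rational(1, 7), -8)) = Add(-3, Rational(-32, 7)) = Rational(-53, 7) ≈ -7.5714)
Add(Mul(-474, Pow(204, -1)), M) = Add(Mul(-474, Pow(204, -1)), Rational(-53, 7)) = Add(Mul(-474, Rational(1, 204)), Rational(-53, 7)) = Add(Rational(-79, 34), Rational(-53, 7)) = Rational(-2355, 238)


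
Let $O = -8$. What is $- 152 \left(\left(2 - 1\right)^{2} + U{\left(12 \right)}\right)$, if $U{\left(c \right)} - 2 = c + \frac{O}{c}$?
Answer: $- \frac{6536}{3} \approx -2178.7$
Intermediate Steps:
$U{\left(c \right)} = 2 + c - \frac{8}{c}$ ($U{\left(c \right)} = 2 + \left(c - \frac{8}{c}\right) = 2 + c - \frac{8}{c}$)
$- 152 \left(\left(2 - 1\right)^{2} + U{\left(12 \right)}\right) = - 152 \left(\left(2 - 1\right)^{2} + \left(2 + 12 - \frac{8}{12}\right)\right) = - 152 \left(1^{2} + \left(2 + 12 - \frac{2}{3}\right)\right) = - 152 \left(1 + \left(2 + 12 - \frac{2}{3}\right)\right) = - 152 \left(1 + \frac{40}{3}\right) = \left(-152\right) \frac{43}{3} = - \frac{6536}{3}$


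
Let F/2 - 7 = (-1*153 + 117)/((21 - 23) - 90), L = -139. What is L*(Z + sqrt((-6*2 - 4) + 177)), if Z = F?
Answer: -47260/23 - 139*sqrt(161) ≈ -3818.5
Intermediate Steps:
F = 340/23 (F = 14 + 2*((-1*153 + 117)/((21 - 23) - 90)) = 14 + 2*((-153 + 117)/(-2 - 90)) = 14 + 2*(-36/(-92)) = 14 + 2*(-36*(-1/92)) = 14 + 2*(9/23) = 14 + 18/23 = 340/23 ≈ 14.783)
Z = 340/23 ≈ 14.783
L*(Z + sqrt((-6*2 - 4) + 177)) = -139*(340/23 + sqrt((-6*2 - 4) + 177)) = -139*(340/23 + sqrt((-12 - 4) + 177)) = -139*(340/23 + sqrt(-16 + 177)) = -139*(340/23 + sqrt(161)) = -47260/23 - 139*sqrt(161)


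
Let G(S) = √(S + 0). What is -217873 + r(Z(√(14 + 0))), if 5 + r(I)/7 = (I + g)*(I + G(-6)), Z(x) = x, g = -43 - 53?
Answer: -217810 - 672*√14 - 672*I*√6 + 14*I*√21 ≈ -2.2032e+5 - 1581.9*I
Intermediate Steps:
g = -96
G(S) = √S
r(I) = -35 + 7*(-96 + I)*(I + I*√6) (r(I) = -35 + 7*((I - 96)*(I + √(-6))) = -35 + 7*((-96 + I)*(I + I*√6)) = -35 + 7*(-96 + I)*(I + I*√6))
-217873 + r(Z(√(14 + 0))) = -217873 + (-35 - 672*√(14 + 0) + 7*(√(14 + 0))² - 672*I*√6 + 7*I*√(14 + 0)*√6) = -217873 + (-35 - 672*√14 + 7*(√14)² - 672*I*√6 + 7*I*√14*√6) = -217873 + (-35 - 672*√14 + 7*14 - 672*I*√6 + 14*I*√21) = -217873 + (-35 - 672*√14 + 98 - 672*I*√6 + 14*I*√21) = -217873 + (63 - 672*√14 - 672*I*√6 + 14*I*√21) = -217810 - 672*√14 - 672*I*√6 + 14*I*√21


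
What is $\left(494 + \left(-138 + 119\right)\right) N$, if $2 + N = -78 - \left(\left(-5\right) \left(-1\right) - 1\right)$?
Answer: $-39900$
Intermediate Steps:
$N = -84$ ($N = -2 - \left(77 + 5\right) = -2 - 82 = -84$)
$\left(494 + \left(-138 + 119\right)\right) N = \left(494 + \left(-138 + 119\right)\right) \left(-84\right) = \left(494 - 19\right) \left(-84\right) = 475 \left(-84\right) = -39900$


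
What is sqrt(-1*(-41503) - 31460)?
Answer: 11*sqrt(83) ≈ 100.21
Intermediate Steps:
sqrt(-1*(-41503) - 31460) = sqrt(41503 - 31460) = sqrt(10043) = 11*sqrt(83)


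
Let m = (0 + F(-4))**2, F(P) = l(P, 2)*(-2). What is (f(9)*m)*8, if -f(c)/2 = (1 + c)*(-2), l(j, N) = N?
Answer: 5120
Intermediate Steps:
F(P) = -4 (F(P) = 2*(-2) = -4)
f(c) = 4 + 4*c (f(c) = -2*(1 + c)*(-2) = -2*(-2 - 2*c) = 4 + 4*c)
m = 16 (m = (0 - 4)**2 = (-4)**2 = 16)
(f(9)*m)*8 = ((4 + 4*9)*16)*8 = ((4 + 36)*16)*8 = (40*16)*8 = 640*8 = 5120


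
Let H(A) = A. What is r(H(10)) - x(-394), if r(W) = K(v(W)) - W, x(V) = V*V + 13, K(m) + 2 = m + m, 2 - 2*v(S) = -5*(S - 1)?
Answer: -155214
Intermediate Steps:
v(S) = -3/2 + 5*S/2 (v(S) = 1 - (-5)*(S - 1)/2 = 1 - (-5)*(-1 + S)/2 = 1 - (5 - 5*S)/2 = 1 + (-5/2 + 5*S/2) = -3/2 + 5*S/2)
K(m) = -2 + 2*m (K(m) = -2 + (m + m) = -2 + 2*m)
x(V) = 13 + V**2 (x(V) = V**2 + 13 = 13 + V**2)
r(W) = -5 + 4*W (r(W) = (-2 + 2*(-3/2 + 5*W/2)) - W = (-2 + (-3 + 5*W)) - W = (-5 + 5*W) - W = -5 + 4*W)
r(H(10)) - x(-394) = (-5 + 4*10) - (13 + (-394)**2) = (-5 + 40) - (13 + 155236) = 35 - 1*155249 = 35 - 155249 = -155214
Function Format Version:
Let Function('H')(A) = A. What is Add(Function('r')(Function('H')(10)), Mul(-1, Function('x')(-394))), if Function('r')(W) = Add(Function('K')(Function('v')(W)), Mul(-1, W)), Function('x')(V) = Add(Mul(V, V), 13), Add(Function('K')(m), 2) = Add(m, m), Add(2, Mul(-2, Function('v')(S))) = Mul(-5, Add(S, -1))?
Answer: -155214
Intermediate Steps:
Function('v')(S) = Add(Rational(-3, 2), Mul(Rational(5, 2), S)) (Function('v')(S) = Add(1, Mul(Rational(-1, 2), Mul(-5, Add(S, -1)))) = Add(1, Mul(Rational(-1, 2), Mul(-5, Add(-1, S)))) = Add(1, Mul(Rational(-1, 2), Add(5, Mul(-5, S)))) = Add(1, Add(Rational(-5, 2), Mul(Rational(5, 2), S))) = Add(Rational(-3, 2), Mul(Rational(5, 2), S)))
Function('K')(m) = Add(-2, Mul(2, m)) (Function('K')(m) = Add(-2, Add(m, m)) = Add(-2, Mul(2, m)))
Function('x')(V) = Add(13, Pow(V, 2)) (Function('x')(V) = Add(Pow(V, 2), 13) = Add(13, Pow(V, 2)))
Function('r')(W) = Add(-5, Mul(4, W)) (Function('r')(W) = Add(Add(-2, Mul(2, Add(Rational(-3, 2), Mul(Rational(5, 2), W)))), Mul(-1, W)) = Add(Add(-2, Add(-3, Mul(5, W))), Mul(-1, W)) = Add(Add(-5, Mul(5, W)), Mul(-1, W)) = Add(-5, Mul(4, W)))
Add(Function('r')(Function('H')(10)), Mul(-1, Function('x')(-394))) = Add(Add(-5, Mul(4, 10)), Mul(-1, Add(13, Pow(-394, 2)))) = Add(Add(-5, 40), Mul(-1, Add(13, 155236))) = Add(35, Mul(-1, 155249)) = Add(35, -155249) = -155214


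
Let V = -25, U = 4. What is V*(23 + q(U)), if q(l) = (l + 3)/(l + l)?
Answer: -4775/8 ≈ -596.88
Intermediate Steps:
q(l) = (3 + l)/(2*l) (q(l) = (3 + l)/((2*l)) = (3 + l)*(1/(2*l)) = (3 + l)/(2*l))
V*(23 + q(U)) = -25*(23 + (½)*(3 + 4)/4) = -25*(23 + (½)*(¼)*7) = -25*(23 + 7/8) = -25*191/8 = -4775/8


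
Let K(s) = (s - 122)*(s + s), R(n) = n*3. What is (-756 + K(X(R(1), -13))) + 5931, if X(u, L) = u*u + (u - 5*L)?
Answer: -1755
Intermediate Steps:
R(n) = 3*n
X(u, L) = u + u² - 5*L (X(u, L) = u² + (u - 5*L) = u + u² - 5*L)
K(s) = 2*s*(-122 + s) (K(s) = (-122 + s)*(2*s) = 2*s*(-122 + s))
(-756 + K(X(R(1), -13))) + 5931 = (-756 + 2*(3*1 + (3*1)² - 5*(-13))*(-122 + (3*1 + (3*1)² - 5*(-13)))) + 5931 = (-756 + 2*(3 + 3² + 65)*(-122 + (3 + 3² + 65))) + 5931 = (-756 + 2*(3 + 9 + 65)*(-122 + (3 + 9 + 65))) + 5931 = (-756 + 2*77*(-122 + 77)) + 5931 = (-756 + 2*77*(-45)) + 5931 = (-756 - 6930) + 5931 = -7686 + 5931 = -1755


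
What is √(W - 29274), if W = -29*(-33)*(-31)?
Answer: 3*I*√6549 ≈ 242.78*I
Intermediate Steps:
W = -29667 (W = 957*(-31) = -29667)
√(W - 29274) = √(-29667 - 29274) = √(-58941) = 3*I*√6549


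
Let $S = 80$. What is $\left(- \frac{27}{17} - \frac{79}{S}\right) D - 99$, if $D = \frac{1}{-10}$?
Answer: $- \frac{1342897}{13600} \approx -98.742$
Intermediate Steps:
$D = - \frac{1}{10} \approx -0.1$
$\left(- \frac{27}{17} - \frac{79}{S}\right) D - 99 = \left(- \frac{27}{17} - \frac{79}{80}\right) \left(- \frac{1}{10}\right) - 99 = \left(- \frac{3503}{1360}\right) \left(- \frac{1}{10}\right) - 99 = \frac{3503}{13600} - 99 = - \frac{1342897}{13600}$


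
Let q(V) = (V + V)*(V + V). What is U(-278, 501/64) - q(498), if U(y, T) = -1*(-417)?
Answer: -991599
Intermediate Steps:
U(y, T) = 417
q(V) = 4*V² (q(V) = (2*V)*(2*V) = 4*V²)
U(-278, 501/64) - q(498) = 417 - 4*498² = 417 - 4*248004 = 417 - 1*992016 = 417 - 992016 = -991599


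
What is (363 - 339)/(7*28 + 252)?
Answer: 3/56 ≈ 0.053571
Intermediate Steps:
(363 - 339)/(7*28 + 252) = 24/(196 + 252) = 24/448 = 24*(1/448) = 3/56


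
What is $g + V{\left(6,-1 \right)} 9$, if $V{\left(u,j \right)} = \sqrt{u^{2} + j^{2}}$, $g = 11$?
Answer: $11 + 9 \sqrt{37} \approx 65.745$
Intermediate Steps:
$V{\left(u,j \right)} = \sqrt{j^{2} + u^{2}}$
$g + V{\left(6,-1 \right)} 9 = 11 + \sqrt{\left(-1\right)^{2} + 6^{2}} \cdot 9 = 11 + \sqrt{1 + 36} \cdot 9 = 11 + \sqrt{37} \cdot 9 = 11 + 9 \sqrt{37}$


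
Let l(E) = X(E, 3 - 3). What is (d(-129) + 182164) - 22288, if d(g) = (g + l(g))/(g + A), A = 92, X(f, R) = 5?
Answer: 5915536/37 ≈ 1.5988e+5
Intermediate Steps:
l(E) = 5
d(g) = (5 + g)/(92 + g) (d(g) = (g + 5)/(g + 92) = (5 + g)/(92 + g))
(d(-129) + 182164) - 22288 = ((5 - 129)/(92 - 129) + 182164) - 22288 = (-124/(-37) + 182164) - 22288 = (-1/37*(-124) + 182164) - 22288 = (124/37 + 182164) - 22288 = 6740192/37 - 22288 = 5915536/37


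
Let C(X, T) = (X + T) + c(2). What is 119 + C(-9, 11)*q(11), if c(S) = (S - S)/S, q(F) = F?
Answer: 141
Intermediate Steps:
c(S) = 0 (c(S) = 0/S = 0)
C(X, T) = T + X (C(X, T) = (X + T) + 0 = (T + X) + 0 = T + X)
119 + C(-9, 11)*q(11) = 119 + (11 - 9)*11 = 119 + 2*11 = 119 + 22 = 141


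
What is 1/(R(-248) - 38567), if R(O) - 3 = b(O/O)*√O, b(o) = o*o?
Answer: -311/11993406 - I*√62/743591172 ≈ -2.5931e-5 - 1.0589e-8*I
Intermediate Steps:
b(o) = o²
R(O) = 3 + √O (R(O) = 3 + (O/O)²*√O = 3 + 1²*√O = 3 + 1*√O = 3 + √O)
1/(R(-248) - 38567) = 1/((3 + √(-248)) - 38567) = 1/((3 + 2*I*√62) - 38567) = 1/(-38564 + 2*I*√62)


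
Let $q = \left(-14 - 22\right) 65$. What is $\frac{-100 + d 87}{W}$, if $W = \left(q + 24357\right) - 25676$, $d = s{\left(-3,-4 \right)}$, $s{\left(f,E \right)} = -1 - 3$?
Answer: $\frac{448}{3659} \approx 0.12244$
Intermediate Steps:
$q = -2340$ ($q = \left(-36\right) 65 = -2340$)
$s{\left(f,E \right)} = -4$ ($s{\left(f,E \right)} = -1 - 3 = -4$)
$d = -4$
$W = -3659$ ($W = \left(-2340 + 24357\right) - 25676 = 22017 - 25676 = -3659$)
$\frac{-100 + d 87}{W} = \frac{-100 - 348}{-3659} = \left(-100 - 348\right) \left(- \frac{1}{3659}\right) = \left(-448\right) \left(- \frac{1}{3659}\right) = \frac{448}{3659}$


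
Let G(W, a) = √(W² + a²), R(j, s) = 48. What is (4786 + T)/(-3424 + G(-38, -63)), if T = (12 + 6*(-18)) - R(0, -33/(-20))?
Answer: -15894208/11718363 - 4642*√5413/11718363 ≈ -1.3855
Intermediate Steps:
T = -144 (T = (12 + 6*(-18)) - 1*48 = (12 - 108) - 48 = -96 - 48 = -144)
(4786 + T)/(-3424 + G(-38, -63)) = (4786 - 144)/(-3424 + √((-38)² + (-63)²)) = 4642/(-3424 + √(1444 + 3969)) = 4642/(-3424 + √5413)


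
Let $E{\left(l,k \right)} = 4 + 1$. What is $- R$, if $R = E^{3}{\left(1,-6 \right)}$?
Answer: $-125$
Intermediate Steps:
$E{\left(l,k \right)} = 5$
$R = 125$ ($R = 5^{3} = 125$)
$- R = \left(-1\right) 125 = -125$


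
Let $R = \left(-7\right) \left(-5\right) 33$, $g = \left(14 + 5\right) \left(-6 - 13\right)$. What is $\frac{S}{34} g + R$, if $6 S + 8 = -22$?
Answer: $\frac{41075}{34} \approx 1208.1$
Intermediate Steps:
$S = -5$ ($S = - \frac{4}{3} + \frac{1}{6} \left(-22\right) = - \frac{4}{3} - \frac{11}{3} = -5$)
$g = -361$ ($g = 19 \left(-19\right) = -361$)
$R = 1155$ ($R = 35 \cdot 33 = 1155$)
$\frac{S}{34} g + R = \frac{1}{34} \left(-5\right) \left(-361\right) + 1155 = \left(- \frac{5}{34}\right) \left(-361\right) + 1155 = \frac{1805}{34} + 1155 = \frac{41075}{34}$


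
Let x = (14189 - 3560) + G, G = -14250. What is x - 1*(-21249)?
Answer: 17628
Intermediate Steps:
x = -3621 (x = (14189 - 3560) - 14250 = 10629 - 14250 = -3621)
x - 1*(-21249) = -3621 - 1*(-21249) = -3621 + 21249 = 17628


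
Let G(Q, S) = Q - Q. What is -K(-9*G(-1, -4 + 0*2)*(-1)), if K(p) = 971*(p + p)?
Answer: 0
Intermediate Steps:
G(Q, S) = 0
K(p) = 1942*p (K(p) = 971*(2*p) = 1942*p)
-K(-9*G(-1, -4 + 0*2)*(-1)) = -1942*-9*0*(-1) = -1942*0*(-1) = -1942*0 = -1*0 = 0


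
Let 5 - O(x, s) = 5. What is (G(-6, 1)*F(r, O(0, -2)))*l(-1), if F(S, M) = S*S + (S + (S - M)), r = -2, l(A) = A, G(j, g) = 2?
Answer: 0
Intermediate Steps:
O(x, s) = 0 (O(x, s) = 5 - 1*5 = 5 - 5 = 0)
F(S, M) = S² - M + 2*S (F(S, M) = S² + (-M + 2*S) = S² - M + 2*S)
(G(-6, 1)*F(r, O(0, -2)))*l(-1) = (2*((-2)² - 1*0 + 2*(-2)))*(-1) = (2*(4 + 0 - 4))*(-1) = (2*0)*(-1) = 0*(-1) = 0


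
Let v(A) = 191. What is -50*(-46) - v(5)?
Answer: 2109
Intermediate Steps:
-50*(-46) - v(5) = -50*(-46) - 1*191 = 2300 - 191 = 2109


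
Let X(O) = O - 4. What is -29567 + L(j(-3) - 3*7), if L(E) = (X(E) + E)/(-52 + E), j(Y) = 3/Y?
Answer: -1093955/37 ≈ -29566.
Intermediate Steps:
X(O) = -4 + O
L(E) = (-4 + 2*E)/(-52 + E) (L(E) = ((-4 + E) + E)/(-52 + E) = (-4 + 2*E)/(-52 + E))
-29567 + L(j(-3) - 3*7) = -29567 + 2*(-2 + (3/(-3) - 3*7))/(-52 + (3/(-3) - 3*7)) = -29567 + 2*(-2 + (3*(-1/3) - 21))/(-52 + (3*(-1/3) - 21)) = -29567 + 2*(-2 + (-1 - 21))/(-52 + (-1 - 21)) = -29567 + 2*(-2 - 22)/(-52 - 22) = -29567 + 2*(-24)/(-74) = -29567 + 2*(-1/74)*(-24) = -29567 + 24/37 = -1093955/37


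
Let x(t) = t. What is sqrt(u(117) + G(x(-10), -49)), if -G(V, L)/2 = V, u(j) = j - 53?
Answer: 2*sqrt(21) ≈ 9.1651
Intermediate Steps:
u(j) = -53 + j
G(V, L) = -2*V
sqrt(u(117) + G(x(-10), -49)) = sqrt((-53 + 117) - 2*(-10)) = sqrt(64 + 20) = sqrt(84) = 2*sqrt(21)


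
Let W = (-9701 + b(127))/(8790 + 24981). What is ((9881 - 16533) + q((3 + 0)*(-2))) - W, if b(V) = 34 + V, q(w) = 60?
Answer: -74202964/11257 ≈ -6591.7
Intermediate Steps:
W = -3180/11257 (W = (-9701 + (34 + 127))/(8790 + 24981) = (-9701 + 161)/33771 = -9540*1/33771 = -3180/11257 ≈ -0.28249)
((9881 - 16533) + q((3 + 0)*(-2))) - W = ((9881 - 16533) + 60) - 1*(-3180/11257) = (-6652 + 60) + 3180/11257 = -6592 + 3180/11257 = -74202964/11257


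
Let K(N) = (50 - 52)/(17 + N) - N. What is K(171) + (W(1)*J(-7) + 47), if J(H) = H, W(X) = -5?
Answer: -8367/94 ≈ -89.011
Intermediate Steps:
K(N) = -N - 2/(17 + N) (K(N) = -2/(17 + N) - N = -N - 2/(17 + N))
K(171) + (W(1)*J(-7) + 47) = (-2 - 1*171² - 17*171)/(17 + 171) + (-5*(-7) + 47) = (-2 - 1*29241 - 2907)/188 + (35 + 47) = (-2 - 29241 - 2907)/188 + 82 = (1/188)*(-32150) + 82 = -16075/94 + 82 = -8367/94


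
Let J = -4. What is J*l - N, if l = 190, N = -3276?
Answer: 2516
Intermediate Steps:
J*l - N = -4*190 - 1*(-3276) = -760 + 3276 = 2516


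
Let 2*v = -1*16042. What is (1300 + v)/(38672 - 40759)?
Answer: 6721/2087 ≈ 3.2204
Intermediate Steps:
v = -8021 (v = (-1*16042)/2 = (1/2)*(-16042) = -8021)
(1300 + v)/(38672 - 40759) = (1300 - 8021)/(38672 - 40759) = -6721/(-2087) = -6721*(-1/2087) = 6721/2087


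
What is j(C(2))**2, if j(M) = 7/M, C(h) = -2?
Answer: 49/4 ≈ 12.250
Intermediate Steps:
j(C(2))**2 = (7/(-2))**2 = (7*(-1/2))**2 = (-7/2)**2 = 49/4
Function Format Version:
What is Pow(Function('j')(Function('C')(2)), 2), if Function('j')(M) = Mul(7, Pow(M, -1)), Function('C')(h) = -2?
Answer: Rational(49, 4) ≈ 12.250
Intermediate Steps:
Pow(Function('j')(Function('C')(2)), 2) = Pow(Mul(7, Pow(-2, -1)), 2) = Pow(Mul(7, Rational(-1, 2)), 2) = Pow(Rational(-7, 2), 2) = Rational(49, 4)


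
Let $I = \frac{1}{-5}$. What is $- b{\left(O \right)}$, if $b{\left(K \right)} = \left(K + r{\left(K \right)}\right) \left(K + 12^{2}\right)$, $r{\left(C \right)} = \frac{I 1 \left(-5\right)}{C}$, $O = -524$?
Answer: $- \frac{26084815}{131} \approx -1.9912 \cdot 10^{5}$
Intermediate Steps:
$I = - \frac{1}{5} \approx -0.2$
$r{\left(C \right)} = \frac{1}{C}$ ($r{\left(C \right)} = \frac{\left(- \frac{1}{5}\right) 1 \left(-5\right)}{C} = \frac{\left(- \frac{1}{5}\right) \left(-5\right)}{C} = 1 \frac{1}{C} = \frac{1}{C}$)
$b{\left(K \right)} = \left(144 + K\right) \left(K + \frac{1}{K}\right)$ ($b{\left(K \right)} = \left(K + \frac{1}{K}\right) \left(K + 12^{2}\right) = \left(K + \frac{1}{K}\right) \left(K + 144\right) = \left(K + \frac{1}{K}\right) \left(144 + K\right) = \left(144 + K\right) \left(K + \frac{1}{K}\right)$)
$- b{\left(O \right)} = - (1 + \left(-524\right)^{2} + 144 \left(-524\right) + \frac{144}{-524}) = - (1 + 274576 - 75456 + 144 \left(- \frac{1}{524}\right)) = - (1 + 274576 - 75456 - \frac{36}{131}) = \left(-1\right) \frac{26084815}{131} = - \frac{26084815}{131}$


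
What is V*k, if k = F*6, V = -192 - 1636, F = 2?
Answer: -21936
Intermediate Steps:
V = -1828
k = 12 (k = 2*6 = 12)
V*k = -1828*12 = -21936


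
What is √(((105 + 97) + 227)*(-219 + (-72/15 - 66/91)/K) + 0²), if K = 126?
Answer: 2*I*√28778255/35 ≈ 306.54*I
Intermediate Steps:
√(((105 + 97) + 227)*(-219 + (-72/15 - 66/91)/K) + 0²) = √(((105 + 97) + 227)*(-219 + (-72/15 - 66/91)/126) + 0²) = √((202 + 227)*(-219 + (-72*1/15 - 66*1/91)*(1/126)) + 0) = √(429*(-219 + (-24/5 - 66/91)*(1/126)) + 0) = √(429*(-219 - 2514/455*1/126) + 0) = √(429*(-219 - 419/9555) + 0) = √(429*(-2092964/9555) + 0) = √(-23022604/245 + 0) = √(-23022604/245) = 2*I*√28778255/35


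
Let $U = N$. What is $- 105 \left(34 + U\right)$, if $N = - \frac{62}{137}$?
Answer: $- \frac{482580}{137} \approx -3522.5$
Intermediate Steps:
$N = - \frac{62}{137}$ ($N = \left(-62\right) \frac{1}{137} = - \frac{62}{137} \approx -0.45255$)
$U = - \frac{62}{137} \approx -0.45255$
$- 105 \left(34 + U\right) = - 105 \left(34 - \frac{62}{137}\right) = \left(-105\right) \frac{4596}{137} = - \frac{482580}{137}$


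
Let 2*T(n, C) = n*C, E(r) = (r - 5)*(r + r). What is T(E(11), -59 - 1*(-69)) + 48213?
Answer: 48873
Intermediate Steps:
E(r) = 2*r*(-5 + r) (E(r) = (-5 + r)*(2*r) = 2*r*(-5 + r))
T(n, C) = C*n/2 (T(n, C) = (n*C)/2 = (C*n)/2 = C*n/2)
T(E(11), -59 - 1*(-69)) + 48213 = (-59 - 1*(-69))*(2*11*(-5 + 11))/2 + 48213 = (-59 + 69)*(2*11*6)/2 + 48213 = (½)*10*132 + 48213 = 660 + 48213 = 48873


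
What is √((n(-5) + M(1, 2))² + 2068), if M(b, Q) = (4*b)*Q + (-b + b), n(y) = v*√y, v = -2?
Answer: 4*√(132 - 2*I*√5) ≈ 45.963 - 0.77839*I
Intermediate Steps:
n(y) = -2*√y
M(b, Q) = 4*Q*b (M(b, Q) = 4*Q*b + 0 = 4*Q*b)
√((n(-5) + M(1, 2))² + 2068) = √((-2*I*√5 + 4*2*1)² + 2068) = √((-2*I*√5 + 8)² + 2068) = √((8 - 2*I*√5)² + 2068) = √(2068 + (8 - 2*I*√5)²)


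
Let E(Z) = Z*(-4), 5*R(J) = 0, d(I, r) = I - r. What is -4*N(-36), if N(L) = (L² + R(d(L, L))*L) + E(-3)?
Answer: -5232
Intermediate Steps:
R(J) = 0 (R(J) = (⅕)*0 = 0)
E(Z) = -4*Z
N(L) = 12 + L² (N(L) = (L² + 0*L) - 4*(-3) = (L² + 0) + 12 = L² + 12 = 12 + L²)
-4*N(-36) = -4*(12 + (-36)²) = -4*(12 + 1296) = -4*1308 = -5232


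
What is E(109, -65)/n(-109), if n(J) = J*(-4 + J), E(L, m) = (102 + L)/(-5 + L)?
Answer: 211/1280968 ≈ 0.00016472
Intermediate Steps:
E(L, m) = (102 + L)/(-5 + L)
E(109, -65)/n(-109) = ((102 + 109)/(-5 + 109))/((-109*(-4 - 109))) = (211/104)/((-109*(-113))) = ((1/104)*211)/12317 = (211/104)*(1/12317) = 211/1280968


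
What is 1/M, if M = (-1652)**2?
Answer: 1/2729104 ≈ 3.6642e-7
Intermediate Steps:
M = 2729104
1/M = 1/2729104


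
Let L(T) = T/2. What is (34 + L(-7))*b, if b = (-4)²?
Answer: 488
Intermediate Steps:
L(T) = T/2 (L(T) = T*(½) = T/2)
b = 16
(34 + L(-7))*b = (34 + (½)*(-7))*16 = (34 - 7/2)*16 = (61/2)*16 = 488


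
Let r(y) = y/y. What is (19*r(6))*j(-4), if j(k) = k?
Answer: -76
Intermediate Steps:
r(y) = 1
(19*r(6))*j(-4) = (19*1)*(-4) = 19*(-4) = -76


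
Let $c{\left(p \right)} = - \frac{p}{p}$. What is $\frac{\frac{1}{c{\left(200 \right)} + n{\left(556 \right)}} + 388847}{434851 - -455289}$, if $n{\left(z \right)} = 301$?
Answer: $\frac{116654101}{267042000} \approx 0.43684$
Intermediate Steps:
$c{\left(p \right)} = -1$ ($c{\left(p \right)} = \left(-1\right) 1 = -1$)
$\frac{\frac{1}{c{\left(200 \right)} + n{\left(556 \right)}} + 388847}{434851 - -455289} = \frac{\frac{1}{-1 + 301} + 388847}{434851 - -455289} = \frac{\frac{1}{300} + 388847}{434851 + 455289} = \frac{\frac{1}{300} + 388847}{890140} = \frac{116654101}{300} \cdot \frac{1}{890140} = \frac{116654101}{267042000}$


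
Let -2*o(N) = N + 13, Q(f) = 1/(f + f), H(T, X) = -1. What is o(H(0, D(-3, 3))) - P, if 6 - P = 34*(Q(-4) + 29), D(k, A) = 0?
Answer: 3879/4 ≈ 969.75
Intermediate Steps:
Q(f) = 1/(2*f)
o(N) = -13/2 - N/2 (o(N) = -(N + 13)/2 = -(13 + N)/2 = -13/2 - N/2)
P = -3903/4 (P = 6 - 34*((1/2)/(-4) + 29) = 6 - 34*((1/2)*(-1/4) + 29) = 6 - 34*(-1/8 + 29) = 6 - 34*231/8 = 6 - 1*3927/4 = 6 - 3927/4 = -3903/4 ≈ -975.75)
o(H(0, D(-3, 3))) - P = (-13/2 - 1/2*(-1)) - 1*(-3903/4) = (-13/2 + 1/2) + 3903/4 = -6 + 3903/4 = 3879/4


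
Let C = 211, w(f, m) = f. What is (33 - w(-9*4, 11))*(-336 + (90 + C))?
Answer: -2415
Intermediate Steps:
(33 - w(-9*4, 11))*(-336 + (90 + C)) = (33 - (-9)*4)*(-336 + (90 + 211)) = (33 - 1*(-36))*(-336 + 301) = (33 + 36)*(-35) = 69*(-35) = -2415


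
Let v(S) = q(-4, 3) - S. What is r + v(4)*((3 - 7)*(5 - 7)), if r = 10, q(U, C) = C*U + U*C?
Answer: -214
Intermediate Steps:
q(U, C) = 2*C*U (q(U, C) = C*U + C*U = 2*C*U)
v(S) = -24 - S (v(S) = 2*3*(-4) - S = -24 - S)
r + v(4)*((3 - 7)*(5 - 7)) = 10 + (-24 - 1*4)*((3 - 7)*(5 - 7)) = 10 + (-24 - 4)*(-4*(-2)) = 10 - 28*8 = 10 - 224 = -214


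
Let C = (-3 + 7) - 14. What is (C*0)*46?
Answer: 0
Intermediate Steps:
C = -10 (C = 4 - 14 = -10)
(C*0)*46 = -10*0*46 = 0*46 = 0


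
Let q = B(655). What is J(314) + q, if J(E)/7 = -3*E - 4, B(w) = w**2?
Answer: 422403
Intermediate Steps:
J(E) = -28 - 21*E (J(E) = 7*(-3*E - 4) = 7*(-4 - 3*E) = -28 - 21*E)
q = 429025 (q = 655**2 = 429025)
J(314) + q = (-28 - 21*314) + 429025 = (-28 - 6594) + 429025 = -6622 + 429025 = 422403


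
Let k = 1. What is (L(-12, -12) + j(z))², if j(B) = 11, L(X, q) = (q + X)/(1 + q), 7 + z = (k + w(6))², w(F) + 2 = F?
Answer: 21025/121 ≈ 173.76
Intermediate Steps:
w(F) = -2 + F
z = 18 (z = -7 + (1 + (-2 + 6))² = -7 + (1 + 4)² = -7 + 5² = -7 + 25 = 18)
L(X, q) = (X + q)/(1 + q)
(L(-12, -12) + j(z))² = ((-12 - 12)/(1 - 12) + 11)² = (-24/(-11) + 11)² = (-1/11*(-24) + 11)² = (24/11 + 11)² = (145/11)² = 21025/121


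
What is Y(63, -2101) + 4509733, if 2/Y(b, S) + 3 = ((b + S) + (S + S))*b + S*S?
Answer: 9066994076088/2010539 ≈ 4.5097e+6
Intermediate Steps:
Y(b, S) = 2/(-3 + S**2 + b*(b + 3*S)) (Y(b, S) = 2/(-3 + (((b + S) + (S + S))*b + S*S)) = 2/(-3 + (((S + b) + 2*S)*b + S**2)) = 2/(-3 + ((b + 3*S)*b + S**2)) = 2/(-3 + (b*(b + 3*S) + S**2)) = 2/(-3 + (S**2 + b*(b + 3*S))) = 2/(-3 + S**2 + b*(b + 3*S)))
Y(63, -2101) + 4509733 = 2/(-3 + (-2101)**2 + 63**2 + 3*(-2101)*63) + 4509733 = 2/(-3 + 4414201 + 3969 - 397089) + 4509733 = 2/4021078 + 4509733 = 2*(1/4021078) + 4509733 = 1/2010539 + 4509733 = 9066994076088/2010539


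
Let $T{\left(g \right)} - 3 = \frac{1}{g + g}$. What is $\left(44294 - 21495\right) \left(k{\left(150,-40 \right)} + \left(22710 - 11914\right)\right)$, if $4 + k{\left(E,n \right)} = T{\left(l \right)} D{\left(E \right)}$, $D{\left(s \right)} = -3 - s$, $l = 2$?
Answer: $\frac{938840021}{4} \approx 2.3471 \cdot 10^{8}$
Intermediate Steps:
$T{\left(g \right)} = 3 + \frac{1}{2 g}$ ($T{\left(g \right)} = 3 + \frac{1}{g + g} = 3 + \frac{1}{2 g}$)
$k{\left(E,n \right)} = - \frac{55}{4} - \frac{13 E}{4}$ ($k{\left(E,n \right)} = -4 + \left(3 + \frac{1}{2 \cdot 2}\right) \left(-3 - E\right) = -4 + \left(3 + \frac{1}{2} \cdot \frac{1}{2}\right) \left(-3 - E\right) = -4 + \left(3 + \frac{1}{4}\right) \left(-3 - E\right) = -4 + \frac{13 \left(-3 - E\right)}{4} = -4 - \left(\frac{39}{4} + \frac{13 E}{4}\right) = - \frac{55}{4} - \frac{13 E}{4}$)
$\left(44294 - 21495\right) \left(k{\left(150,-40 \right)} + \left(22710 - 11914\right)\right) = \left(44294 - 21495\right) \left(\left(- \frac{55}{4} - \frac{975}{2}\right) + \left(22710 - 11914\right)\right) = 22799 \left(\left(- \frac{55}{4} - \frac{975}{2}\right) + 10796\right) = 22799 \left(- \frac{2005}{4} + 10796\right) = 22799 \cdot \frac{41179}{4} = \frac{938840021}{4}$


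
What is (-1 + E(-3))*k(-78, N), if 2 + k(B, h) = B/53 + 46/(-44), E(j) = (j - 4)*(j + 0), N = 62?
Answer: -52670/583 ≈ -90.343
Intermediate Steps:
E(j) = j*(-4 + j) (E(j) = (-4 + j)*j = j*(-4 + j))
k(B, h) = -67/22 + B/53 (k(B, h) = -2 + (B/53 + 46/(-44)) = -2 + (B*(1/53) + 46*(-1/44)) = -2 + (B/53 - 23/22) = -2 + (-23/22 + B/53) = -67/22 + B/53)
(-1 + E(-3))*k(-78, N) = (-1 - 3*(-4 - 3))*(-67/22 + (1/53)*(-78)) = (-1 - 3*(-7))*(-67/22 - 78/53) = (-1 + 21)*(-5267/1166) = 20*(-5267/1166) = -52670/583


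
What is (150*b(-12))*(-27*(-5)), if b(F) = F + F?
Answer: -486000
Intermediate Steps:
b(F) = 2*F
(150*b(-12))*(-27*(-5)) = (150*(2*(-12)))*(-27*(-5)) = (150*(-24))*135 = -3600*135 = -486000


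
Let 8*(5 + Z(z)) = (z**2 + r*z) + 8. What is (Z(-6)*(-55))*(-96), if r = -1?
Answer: 6600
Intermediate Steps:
Z(z) = -4 - z/8 + z**2/8 (Z(z) = -5 + ((z**2 - z) + 8)/8 = -5 + (8 + z**2 - z)/8 = -5 + (1 - z/8 + z**2/8) = -4 - z/8 + z**2/8)
(Z(-6)*(-55))*(-96) = ((-4 - 1/8*(-6) + (1/8)*(-6)**2)*(-55))*(-96) = ((-4 + 3/4 + (1/8)*36)*(-55))*(-96) = ((-4 + 3/4 + 9/2)*(-55))*(-96) = ((5/4)*(-55))*(-96) = -275/4*(-96) = 6600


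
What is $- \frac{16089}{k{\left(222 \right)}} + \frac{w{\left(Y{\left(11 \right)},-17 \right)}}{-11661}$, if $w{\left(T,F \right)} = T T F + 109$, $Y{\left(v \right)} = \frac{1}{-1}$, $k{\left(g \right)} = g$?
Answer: $- \frac{2719337}{37518} \approx -72.481$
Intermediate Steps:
$Y{\left(v \right)} = -1$
$w{\left(T,F \right)} = 109 + F T^{2}$ ($w{\left(T,F \right)} = T^{2} F + 109 = F T^{2} + 109 = 109 + F T^{2}$)
$- \frac{16089}{k{\left(222 \right)}} + \frac{w{\left(Y{\left(11 \right)},-17 \right)}}{-11661} = - \frac{16089}{222} + \frac{109 - 17 \left(-1\right)^{2}}{-11661} = \left(-16089\right) \frac{1}{222} + \left(109 - 17\right) \left(- \frac{1}{11661}\right) = - \frac{5363}{74} + \left(109 - 17\right) \left(- \frac{1}{11661}\right) = - \frac{5363}{74} + 92 \left(- \frac{1}{11661}\right) = - \frac{5363}{74} - \frac{4}{507} = - \frac{2719337}{37518}$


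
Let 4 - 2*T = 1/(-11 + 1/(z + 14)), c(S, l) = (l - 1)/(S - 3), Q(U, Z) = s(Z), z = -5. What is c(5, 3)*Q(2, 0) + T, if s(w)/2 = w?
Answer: 401/196 ≈ 2.0459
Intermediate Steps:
s(w) = 2*w
Q(U, Z) = 2*Z
c(S, l) = (-1 + l)/(-3 + S)
T = 401/196 (T = 2 - 1/(2*(-11 + 1/(-5 + 14))) = 2 - 1/(2*(-11 + 1/9)) = 2 - 1/(2*(-98/9)) = 2 - 1/2*(-9/98) = 2 + 9/196 = 401/196 ≈ 2.0459)
c(5, 3)*Q(2, 0) + T = ((-1 + 3)/(-3 + 5))*(2*0) + 401/196 = (2/2)*0 + 401/196 = ((1/2)*2)*0 + 401/196 = 1*0 + 401/196 = 0 + 401/196 = 401/196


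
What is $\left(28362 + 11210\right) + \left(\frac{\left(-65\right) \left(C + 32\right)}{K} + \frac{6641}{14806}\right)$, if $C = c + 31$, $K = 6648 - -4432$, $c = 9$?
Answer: $\frac{162295247119}{4101262} \approx 39572.0$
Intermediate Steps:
$K = 11080$ ($K = 6648 + 4432 = 11080$)
$C = 40$ ($C = 9 + 31 = 40$)
$\left(28362 + 11210\right) + \left(\frac{\left(-65\right) \left(C + 32\right)}{K} + \frac{6641}{14806}\right) = \left(28362 + 11210\right) + \left(\frac{\left(-65\right) \left(40 + 32\right)}{11080} + \frac{6641}{14806}\right) = 39572 + \left(\left(-65\right) 72 \cdot \frac{1}{11080} + 6641 \cdot \frac{1}{14806}\right) = 39572 + \left(\left(-4680\right) \frac{1}{11080} + \frac{6641}{14806}\right) = 39572 + \left(- \frac{117}{277} + \frac{6641}{14806}\right) = 39572 + \frac{107255}{4101262} = \frac{162295247119}{4101262}$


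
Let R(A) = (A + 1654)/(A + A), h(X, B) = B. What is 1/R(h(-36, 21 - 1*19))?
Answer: 1/414 ≈ 0.0024155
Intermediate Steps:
R(A) = (1654 + A)/(2*A) (R(A) = (1654 + A)/((2*A)) = (1654 + A)*(1/(2*A)) = (1654 + A)/(2*A))
1/R(h(-36, 21 - 1*19)) = 1/((1654 + (21 - 1*19))/(2*(21 - 1*19))) = 1/((1654 + (21 - 19))/(2*(21 - 19))) = 1/((½)*(1654 + 2)/2) = 1/((½)*(½)*1656) = 1/414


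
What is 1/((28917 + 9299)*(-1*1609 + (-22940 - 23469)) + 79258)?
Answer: -1/1834976630 ≈ -5.4497e-10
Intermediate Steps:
1/((28917 + 9299)*(-1*1609 + (-22940 - 23469)) + 79258) = 1/(38216*(-1609 - 46409) + 79258) = 1/(38216*(-48018) + 79258) = 1/(-1835055888 + 79258) = 1/(-1834976630) = -1/1834976630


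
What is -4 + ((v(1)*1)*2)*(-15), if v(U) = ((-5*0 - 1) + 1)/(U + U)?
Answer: -4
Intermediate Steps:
v(U) = 0 (v(U) = ((0 - 1) + 1)/((2*U)) = (-1 + 1)*(1/(2*U)) = 0*(1/(2*U)) = 0)
-4 + ((v(1)*1)*2)*(-15) = -4 + ((0*1)*2)*(-15) = -4 + (0*2)*(-15) = -4 + 0*(-15) = -4 + 0 = -4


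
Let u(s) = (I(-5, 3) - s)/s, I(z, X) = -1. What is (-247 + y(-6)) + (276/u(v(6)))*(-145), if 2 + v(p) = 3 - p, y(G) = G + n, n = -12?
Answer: 49760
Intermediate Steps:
y(G) = -12 + G (y(G) = G - 12 = -12 + G)
v(p) = 1 - p (v(p) = -2 + (3 - p) = 1 - p)
u(s) = (-1 - s)/s
(-247 + y(-6)) + (276/u(v(6)))*(-145) = (-247 + (-12 - 6)) + (276/(((-1 - (1 - 1*6))/(1 - 1*6))))*(-145) = (-247 - 18) + (276/(((-1 - (1 - 6))/(1 - 6))))*(-145) = -265 + (276/(((-1 - 1*(-5))/(-5))))*(-145) = -265 + (276/((-(-1 + 5)/5)))*(-145) = -265 + (276/((-⅕*4)))*(-145) = -265 + (276/(-⅘))*(-145) = -265 + (276*(-5/4))*(-145) = -265 - 345*(-145) = -265 + 50025 = 49760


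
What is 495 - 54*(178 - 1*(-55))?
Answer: -12087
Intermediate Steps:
495 - 54*(178 - 1*(-55)) = 495 - 54*(178 + 55) = 495 - 54*233 = 495 - 12582 = -12087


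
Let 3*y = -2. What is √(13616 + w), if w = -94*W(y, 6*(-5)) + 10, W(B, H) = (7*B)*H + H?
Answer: √3286 ≈ 57.324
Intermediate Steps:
y = -⅔ (y = (⅓)*(-2) = -⅔ ≈ -0.66667)
W(B, H) = H + 7*B*H (W(B, H) = 7*B*H + H = H + 7*B*H)
w = -10330 (w = -94*6*(-5)*(1 + 7*(-⅔)) + 10 = -(-2820)*(1 - 14/3) + 10 = -(-2820)*(-11)/3 + 10 = -94*110 + 10 = -10340 + 10 = -10330)
√(13616 + w) = √(13616 - 10330) = √3286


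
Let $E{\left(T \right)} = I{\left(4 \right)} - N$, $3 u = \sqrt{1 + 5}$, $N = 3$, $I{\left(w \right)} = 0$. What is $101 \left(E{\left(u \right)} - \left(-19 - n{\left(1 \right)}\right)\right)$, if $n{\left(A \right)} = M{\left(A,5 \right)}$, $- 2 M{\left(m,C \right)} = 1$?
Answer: $\frac{3131}{2} \approx 1565.5$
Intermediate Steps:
$M{\left(m,C \right)} = - \frac{1}{2}$ ($M{\left(m,C \right)} = \left(- \frac{1}{2}\right) 1 = - \frac{1}{2}$)
$n{\left(A \right)} = - \frac{1}{2}$
$u = \frac{\sqrt{6}}{3}$ ($u = \frac{\sqrt{1 + 5}}{3} = \frac{\sqrt{6}}{3} \approx 0.8165$)
$E{\left(T \right)} = -3$ ($E{\left(T \right)} = 0 - 3 = -3$)
$101 \left(E{\left(u \right)} - \left(-19 - n{\left(1 \right)}\right)\right) = 101 \left(-3 + \left(19 - \left(-1\right) \left(- \frac{1}{2}\right)\right)\right) = 101 \left(-3 + \left(19 - \frac{1}{2}\right)\right) = 101 \left(-3 + \frac{37}{2}\right) = 101 \cdot \frac{31}{2} = \frac{3131}{2}$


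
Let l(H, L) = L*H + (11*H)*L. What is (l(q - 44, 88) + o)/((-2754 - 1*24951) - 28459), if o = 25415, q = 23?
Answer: -3239/56164 ≈ -0.057670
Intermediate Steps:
l(H, L) = 12*H*L (l(H, L) = H*L + 11*H*L = 12*H*L)
(l(q - 44, 88) + o)/((-2754 - 1*24951) - 28459) = (12*(23 - 44)*88 + 25415)/((-2754 - 1*24951) - 28459) = (12*(-21)*88 + 25415)/((-2754 - 24951) - 28459) = (-22176 + 25415)/(-27705 - 28459) = 3239/(-56164) = 3239*(-1/56164) = -3239/56164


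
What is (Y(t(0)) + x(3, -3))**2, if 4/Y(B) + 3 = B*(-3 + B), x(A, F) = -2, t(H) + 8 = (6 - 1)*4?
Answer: 42436/11025 ≈ 3.8491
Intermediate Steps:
t(H) = 12 (t(H) = -8 + (6 - 1)*4 = -8 + 5*4 = -8 + 20 = 12)
Y(B) = 4/(-3 + B*(-3 + B))
(Y(t(0)) + x(3, -3))**2 = (4/(-3 + 12**2 - 3*12) - 2)**2 = (4/(-3 + 144 - 36) - 2)**2 = (4/105 - 2)**2 = (-206/105)**2 = 42436/11025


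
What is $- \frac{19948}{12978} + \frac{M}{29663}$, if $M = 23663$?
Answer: $- \frac{142309555}{192483207} \approx -0.73934$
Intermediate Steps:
$- \frac{19948}{12978} + \frac{M}{29663} = - \frac{19948}{12978} + \frac{23663}{29663} = \left(-19948\right) \frac{1}{12978} + 23663 \cdot \frac{1}{29663} = - \frac{9974}{6489} + \frac{23663}{29663} = - \frac{142309555}{192483207}$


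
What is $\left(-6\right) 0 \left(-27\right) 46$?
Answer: $0$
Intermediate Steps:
$\left(-6\right) 0 \left(-27\right) 46 = 0 \left(-27\right) 46 = 0 \cdot 46 = 0$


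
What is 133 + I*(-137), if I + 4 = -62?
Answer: 9175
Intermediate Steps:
I = -66 (I = -4 - 62 = -66)
133 + I*(-137) = 133 - 66*(-137) = 133 + 9042 = 9175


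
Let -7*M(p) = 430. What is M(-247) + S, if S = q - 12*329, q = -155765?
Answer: -1118421/7 ≈ -1.5977e+5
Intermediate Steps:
M(p) = -430/7 (M(p) = -⅐*430 = -430/7)
S = -159713 (S = -155765 - 12*329 = -155765 - 3948 = -159713)
M(-247) + S = -430/7 - 159713 = -1118421/7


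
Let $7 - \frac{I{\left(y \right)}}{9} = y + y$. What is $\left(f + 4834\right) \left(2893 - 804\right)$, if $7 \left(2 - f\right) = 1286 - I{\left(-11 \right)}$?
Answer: $\frac{68575603}{7} \approx 9.7965 \cdot 10^{6}$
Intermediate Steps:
$I{\left(y \right)} = 63 - 18 y$ ($I{\left(y \right)} = 63 - 9 \left(y + y\right) = 63 - 9 \cdot 2 y = 63 - 18 y$)
$f = - \frac{1011}{7}$ ($f = 2 - \frac{1286 - \left(63 - -198\right)}{7} = 2 - \frac{1286 - \left(63 + 198\right)}{7} = 2 - \frac{1286 - 261}{7} = 2 - \frac{1025}{7} = - \frac{1011}{7} \approx -144.43$)
$\left(f + 4834\right) \left(2893 - 804\right) = \left(- \frac{1011}{7} + 4834\right) \left(2893 - 804\right) = \frac{32827 \left(2893 - 804\right)}{7} = \frac{32827}{7} \cdot 2089 = \frac{68575603}{7}$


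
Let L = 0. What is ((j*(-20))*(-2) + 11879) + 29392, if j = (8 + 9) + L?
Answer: 41951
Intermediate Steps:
j = 17 (j = (8 + 9) + 0 = 17 + 0 = 17)
((j*(-20))*(-2) + 11879) + 29392 = ((17*(-20))*(-2) + 11879) + 29392 = (-340*(-2) + 11879) + 29392 = (680 + 11879) + 29392 = 12559 + 29392 = 41951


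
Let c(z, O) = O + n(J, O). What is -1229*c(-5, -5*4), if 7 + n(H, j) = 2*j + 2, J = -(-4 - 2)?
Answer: 79885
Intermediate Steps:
J = 6 (J = -1*(-6) = 6)
n(H, j) = -5 + 2*j (n(H, j) = -7 + (2*j + 2) = -7 + (2 + 2*j) = -5 + 2*j)
c(z, O) = -5 + 3*O (c(z, O) = O + (-5 + 2*O) = -5 + 3*O)
-1229*c(-5, -5*4) = -1229*(-5 + 3*(-5*4)) = -1229*(-5 + 3*(-20)) = -1229*(-5 - 60) = -1229*(-65) = 79885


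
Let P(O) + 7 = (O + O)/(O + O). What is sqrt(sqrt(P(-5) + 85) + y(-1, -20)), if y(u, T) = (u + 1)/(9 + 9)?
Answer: 79**(1/4) ≈ 2.9813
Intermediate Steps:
y(u, T) = 1/18 + u/18 (y(u, T) = (1 + u)/18 = (1 + u)*(1/18) = 1/18 + u/18)
P(O) = -6 (P(O) = -7 + (O + O)/(O + O) = -7 + (2*O)/((2*O)) = -7 + (2*O)*(1/(2*O)) = -7 + 1 = -6)
sqrt(sqrt(P(-5) + 85) + y(-1, -20)) = sqrt(sqrt(-6 + 85) + (1/18 + (1/18)*(-1))) = sqrt(sqrt(79) + (1/18 - 1/18)) = sqrt(sqrt(79) + 0) = sqrt(sqrt(79)) = 79**(1/4)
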